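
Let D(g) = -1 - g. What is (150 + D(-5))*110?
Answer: 16940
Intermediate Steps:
(150 + D(-5))*110 = (150 + (-1 - 1*(-5)))*110 = (150 + (-1 + 5))*110 = (150 + 4)*110 = 154*110 = 16940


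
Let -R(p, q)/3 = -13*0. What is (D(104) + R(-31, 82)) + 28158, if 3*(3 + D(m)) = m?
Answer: 84569/3 ≈ 28190.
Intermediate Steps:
R(p, q) = 0 (R(p, q) = -(-39)*0 = -3*0 = 0)
D(m) = -3 + m/3
(D(104) + R(-31, 82)) + 28158 = ((-3 + (⅓)*104) + 0) + 28158 = ((-3 + 104/3) + 0) + 28158 = (95/3 + 0) + 28158 = 95/3 + 28158 = 84569/3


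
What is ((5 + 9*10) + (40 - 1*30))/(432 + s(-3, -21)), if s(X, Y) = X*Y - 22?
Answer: 105/473 ≈ 0.22199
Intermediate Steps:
s(X, Y) = -22 + X*Y
((5 + 9*10) + (40 - 1*30))/(432 + s(-3, -21)) = ((5 + 9*10) + (40 - 1*30))/(432 + (-22 - 3*(-21))) = ((5 + 90) + (40 - 30))/(432 + (-22 + 63)) = (95 + 10)/(432 + 41) = 105/473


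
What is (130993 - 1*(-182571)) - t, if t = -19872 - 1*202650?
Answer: 536086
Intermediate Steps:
t = -222522 (t = -19872 - 202650 = -222522)
(130993 - 1*(-182571)) - t = (130993 - 1*(-182571)) - 1*(-222522) = (130993 + 182571) + 222522 = 313564 + 222522 = 536086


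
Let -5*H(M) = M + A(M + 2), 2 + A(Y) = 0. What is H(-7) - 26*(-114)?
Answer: 14829/5 ≈ 2965.8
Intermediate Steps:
A(Y) = -2 (A(Y) = -2 + 0 = -2)
H(M) = 2/5 - M/5 (H(M) = -(M - 2)/5 = -(-2 + M)/5 = 2/5 - M/5)
H(-7) - 26*(-114) = (2/5 - 1/5*(-7)) - 26*(-114) = (2/5 + 7/5) + 2964 = 9/5 + 2964 = 14829/5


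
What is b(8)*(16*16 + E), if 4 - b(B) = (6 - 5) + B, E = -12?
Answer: -1220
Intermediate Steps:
b(B) = 3 - B (b(B) = 4 - ((6 - 5) + B) = 4 - (1 + B) = 4 + (-1 - B) = 3 - B)
b(8)*(16*16 + E) = (3 - 1*8)*(16*16 - 12) = (3 - 8)*(256 - 12) = -5*244 = -1220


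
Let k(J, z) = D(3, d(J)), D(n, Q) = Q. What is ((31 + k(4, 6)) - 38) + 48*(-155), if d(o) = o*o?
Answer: -7431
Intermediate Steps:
d(o) = o²
k(J, z) = J²
((31 + k(4, 6)) - 38) + 48*(-155) = ((31 + 4²) - 38) + 48*(-155) = ((31 + 16) - 38) - 7440 = (47 - 38) - 7440 = 9 - 7440 = -7431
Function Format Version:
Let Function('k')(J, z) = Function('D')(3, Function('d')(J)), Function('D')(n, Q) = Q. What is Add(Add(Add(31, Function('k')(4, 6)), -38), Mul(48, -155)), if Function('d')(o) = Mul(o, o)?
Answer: -7431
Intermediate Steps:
Function('d')(o) = Pow(o, 2)
Function('k')(J, z) = Pow(J, 2)
Add(Add(Add(31, Function('k')(4, 6)), -38), Mul(48, -155)) = Add(Add(Add(31, Pow(4, 2)), -38), Mul(48, -155)) = Add(Add(Add(31, 16), -38), -7440) = Add(Add(47, -38), -7440) = Add(9, -7440) = -7431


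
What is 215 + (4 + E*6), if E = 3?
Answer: 237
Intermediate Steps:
215 + (4 + E*6) = 215 + (4 + 3*6) = 215 + (4 + 18) = 215 + 22 = 237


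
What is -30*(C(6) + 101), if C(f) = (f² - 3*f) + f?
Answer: -3750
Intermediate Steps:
C(f) = f² - 2*f
-30*(C(6) + 101) = -30*(6*(-2 + 6) + 101) = -30*(6*4 + 101) = -30*(24 + 101) = -30*125 = -3750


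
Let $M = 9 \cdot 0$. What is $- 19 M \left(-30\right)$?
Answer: $0$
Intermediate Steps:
$M = 0$
$- 19 M \left(-30\right) = \left(-19\right) 0 \left(-30\right) = 0 \left(-30\right) = 0$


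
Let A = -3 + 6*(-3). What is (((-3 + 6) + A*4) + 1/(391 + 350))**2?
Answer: 3602400400/549081 ≈ 6560.8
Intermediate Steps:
A = -21 (A = -3 - 18 = -21)
(((-3 + 6) + A*4) + 1/(391 + 350))**2 = (((-3 + 6) - 21*4) + 1/(391 + 350))**2 = ((3 - 84) + 1/741)**2 = (-81 + 1/741)**2 = (-60020/741)**2 = 3602400400/549081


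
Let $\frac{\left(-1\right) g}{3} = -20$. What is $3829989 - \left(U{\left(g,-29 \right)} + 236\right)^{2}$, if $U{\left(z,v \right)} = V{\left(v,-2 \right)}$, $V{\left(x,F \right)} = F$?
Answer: $3775233$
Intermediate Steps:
$g = 60$ ($g = \left(-3\right) \left(-20\right) = 60$)
$U{\left(z,v \right)} = -2$
$3829989 - \left(U{\left(g,-29 \right)} + 236\right)^{2} = 3829989 - \left(-2 + 236\right)^{2} = 3829989 - 234^{2} = 3829989 - 54756 = 3775233$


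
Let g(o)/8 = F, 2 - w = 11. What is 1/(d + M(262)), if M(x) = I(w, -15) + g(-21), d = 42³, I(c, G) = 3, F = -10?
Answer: 1/74011 ≈ 1.3512e-5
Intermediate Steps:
w = -9 (w = 2 - 1*11 = 2 - 11 = -9)
d = 74088
g(o) = -80 (g(o) = 8*(-10) = -80)
M(x) = -77 (M(x) = 3 - 80 = -77)
1/(d + M(262)) = 1/(74088 - 77) = 1/74011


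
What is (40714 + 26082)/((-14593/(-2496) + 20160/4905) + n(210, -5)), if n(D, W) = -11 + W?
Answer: -18172786944/1644179 ≈ -11053.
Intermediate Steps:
(40714 + 26082)/((-14593/(-2496) + 20160/4905) + n(210, -5)) = (40714 + 26082)/((-14593/(-2496) + 20160/4905) + (-11 - 5)) = 66796/((-14593*(-1/2496) + 20160*(1/4905)) - 16) = 66796/((14593/2496 + 448/109) - 16) = 66796/(2708845/272064 - 16) = 66796/(-1644179/272064) = 66796*(-272064/1644179) = -18172786944/1644179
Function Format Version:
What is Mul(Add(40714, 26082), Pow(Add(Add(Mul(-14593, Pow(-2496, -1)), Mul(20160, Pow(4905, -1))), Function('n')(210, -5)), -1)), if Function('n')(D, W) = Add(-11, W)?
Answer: Rational(-18172786944, 1644179) ≈ -11053.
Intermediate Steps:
Mul(Add(40714, 26082), Pow(Add(Add(Mul(-14593, Pow(-2496, -1)), Mul(20160, Pow(4905, -1))), Function('n')(210, -5)), -1)) = Mul(Add(40714, 26082), Pow(Add(Add(Mul(-14593, Pow(-2496, -1)), Mul(20160, Pow(4905, -1))), Add(-11, -5)), -1)) = Mul(66796, Pow(Add(Add(Mul(-14593, Rational(-1, 2496)), Mul(20160, Rational(1, 4905))), -16), -1)) = Mul(66796, Pow(Add(Add(Rational(14593, 2496), Rational(448, 109)), -16), -1)) = Mul(66796, Pow(Add(Rational(2708845, 272064), -16), -1)) = Mul(66796, Pow(Rational(-1644179, 272064), -1)) = Mul(66796, Rational(-272064, 1644179)) = Rational(-18172786944, 1644179)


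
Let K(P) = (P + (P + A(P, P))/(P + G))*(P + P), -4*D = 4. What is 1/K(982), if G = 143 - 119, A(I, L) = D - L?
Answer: 503/970108962 ≈ 5.1850e-7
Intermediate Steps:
D = -1 (D = -¼*4 = -1)
A(I, L) = -1 - L
G = 24
K(P) = 2*P*(P - 1/(24 + P)) (K(P) = (P + (P + (-1 - P))/(P + 24))*(P + P) = (P - 1/(24 + P))*(2*P) = 2*P*(P - 1/(24 + P)))
1/K(982) = 1/(2*982*(-1 + 982² + 24*982)/(24 + 982)) = 1/(2*982*(-1 + 964324 + 23568)/1006) = 1/(2*982*(1/1006)*987891) = 1/(970108962/503) = 503/970108962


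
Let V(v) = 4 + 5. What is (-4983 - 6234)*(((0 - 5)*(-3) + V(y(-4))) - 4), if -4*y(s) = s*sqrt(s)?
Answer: -224340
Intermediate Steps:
y(s) = -s**(3/2)/4 (y(s) = -s*sqrt(s)/4 = -s**(3/2)/4)
V(v) = 9
(-4983 - 6234)*(((0 - 5)*(-3) + V(y(-4))) - 4) = (-4983 - 6234)*(((0 - 5)*(-3) + 9) - 4) = -11217*((-5*(-3) + 9) - 4) = -11217*((15 + 9) - 4) = -11217*(24 - 4) = -11217*20 = -224340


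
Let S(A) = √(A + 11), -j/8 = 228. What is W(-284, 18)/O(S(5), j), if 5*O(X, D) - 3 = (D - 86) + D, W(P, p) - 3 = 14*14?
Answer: -995/3731 ≈ -0.26668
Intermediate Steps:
j = -1824 (j = -8*228 = -1824)
W(P, p) = 199 (W(P, p) = 3 + 14*14 = 3 + 196 = 199)
S(A) = √(11 + A)
O(X, D) = -83/5 + 2*D/5 (O(X, D) = ⅗ + ((D - 86) + D)/5 = ⅗ + ((-86 + D) + D)/5 = ⅗ + (-86 + 2*D)/5 = ⅗ + (-86/5 + 2*D/5) = -83/5 + 2*D/5)
W(-284, 18)/O(S(5), j) = 199/(-83/5 + (⅖)*(-1824)) = 199/(-83/5 - 3648/5) = 199/(-3731/5) = 199*(-5/3731) = -995/3731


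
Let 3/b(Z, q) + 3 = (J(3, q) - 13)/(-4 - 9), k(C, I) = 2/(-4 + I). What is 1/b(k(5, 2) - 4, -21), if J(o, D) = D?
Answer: -5/39 ≈ -0.12821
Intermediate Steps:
k(C, I) = 2/(-4 + I)
b(Z, q) = 3/(-2 - q/13) (b(Z, q) = 3/(-3 + (q - 13)/(-4 - 9)) = 3/(-3 + (-13 + q)/(-13)) = 3/(-3 + (-13 + q)*(-1/13)) = 3/(-3 + (1 - q/13)) = 3/(-2 - q/13))
1/b(k(5, 2) - 4, -21) = 1/(-39/(26 - 21)) = 1/(-39/5) = -5/39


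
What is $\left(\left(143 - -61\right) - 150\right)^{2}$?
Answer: $2916$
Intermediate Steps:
$\left(\left(143 - -61\right) - 150\right)^{2} = \left(\left(143 + 61\right) - 150\right)^{2} = \left(204 - 150\right)^{2} = 54^{2} = 2916$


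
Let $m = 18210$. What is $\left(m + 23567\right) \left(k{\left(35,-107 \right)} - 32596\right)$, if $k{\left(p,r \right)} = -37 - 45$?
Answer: $-1365188806$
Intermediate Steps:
$k{\left(p,r \right)} = -82$ ($k{\left(p,r \right)} = -37 - 45 = -82$)
$\left(m + 23567\right) \left(k{\left(35,-107 \right)} - 32596\right) = \left(18210 + 23567\right) \left(-82 - 32596\right) = 41777 \left(-32678\right) = -1365188806$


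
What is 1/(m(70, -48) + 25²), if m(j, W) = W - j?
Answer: 1/507 ≈ 0.0019724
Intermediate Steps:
1/(m(70, -48) + 25²) = 1/((-48 - 1*70) + 25²) = 1/((-48 - 70) + 625) = 1/(-118 + 625) = 1/507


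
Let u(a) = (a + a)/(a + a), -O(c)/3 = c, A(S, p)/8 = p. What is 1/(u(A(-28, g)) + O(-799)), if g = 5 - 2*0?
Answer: 1/2398 ≈ 0.00041701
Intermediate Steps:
g = 5 (g = 5 + 0 = 5)
A(S, p) = 8*p
O(c) = -3*c
u(a) = 1 (u(a) = (2*a)/((2*a)) = (2*a)*(1/(2*a)) = 1)
1/(u(A(-28, g)) + O(-799)) = 1/(1 - 3*(-799)) = 1/(1 + 2397) = 1/2398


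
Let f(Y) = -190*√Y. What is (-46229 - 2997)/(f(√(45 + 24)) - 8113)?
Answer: 49226/(8113 + 190*69^(¼)) ≈ 5.6839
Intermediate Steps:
(-46229 - 2997)/(f(√(45 + 24)) - 8113) = (-46229 - 2997)/(-190*(45 + 24)^(¼) - 8113) = -49226/(-190*69^(¼) - 8113) = -49226/(-8113 - 190*69^(¼))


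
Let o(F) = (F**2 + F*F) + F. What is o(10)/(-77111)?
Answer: -210/77111 ≈ -0.0027233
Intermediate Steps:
o(F) = F + 2*F**2 (o(F) = (F**2 + F**2) + F = 2*F**2 + F = F + 2*F**2)
o(10)/(-77111) = (10*(1 + 2*10))/(-77111) = (10*(1 + 20))*(-1/77111) = (10*21)*(-1/77111) = 210*(-1/77111) = -210/77111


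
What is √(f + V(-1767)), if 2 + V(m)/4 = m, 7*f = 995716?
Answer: 2*√1655822/7 ≈ 367.65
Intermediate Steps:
f = 995716/7 (f = (⅐)*995716 = 995716/7 ≈ 1.4225e+5)
V(m) = -8 + 4*m
√(f + V(-1767)) = √(995716/7 + (-8 + 4*(-1767))) = √(995716/7 + (-8 - 7068)) = √(995716/7 - 7076) = √(946184/7) = 2*√1655822/7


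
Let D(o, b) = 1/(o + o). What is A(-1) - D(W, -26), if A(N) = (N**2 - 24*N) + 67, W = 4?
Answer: 735/8 ≈ 91.875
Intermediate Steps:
A(N) = 67 + N**2 - 24*N
D(o, b) = 1/(2*o)
A(-1) - D(W, -26) = (67 + (-1)**2 - 24*(-1)) - 1/(2*4) = (67 + 1 + 24) - 1/(2*4) = 92 - 1*1/8 = 92 - 1/8 = 735/8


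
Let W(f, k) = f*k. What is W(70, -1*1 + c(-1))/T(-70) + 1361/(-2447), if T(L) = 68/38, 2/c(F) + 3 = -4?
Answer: -2115322/41599 ≈ -50.850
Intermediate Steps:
c(F) = -2/7 (c(F) = 2/(-3 - 4) = 2/(-7) = 2*(-⅐) = -2/7)
T(L) = 34/19 (T(L) = 68*(1/38) = 34/19)
W(70, -1*1 + c(-1))/T(-70) + 1361/(-2447) = (70*(-1*1 - 2/7))/(34/19) + 1361/(-2447) = (70*(-1 - 2/7))*(19/34) + 1361*(-1/2447) = (70*(-9/7))*(19/34) - 1361/2447 = -90*19/34 - 1361/2447 = -855/17 - 1361/2447 = -2115322/41599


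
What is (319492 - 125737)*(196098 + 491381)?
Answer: 133202493645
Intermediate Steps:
(319492 - 125737)*(196098 + 491381) = 193755*687479 = 133202493645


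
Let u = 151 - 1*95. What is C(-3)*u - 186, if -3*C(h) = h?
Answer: -130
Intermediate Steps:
u = 56 (u = 151 - 95 = 56)
C(h) = -h/3
C(-3)*u - 186 = -1/3*(-3)*56 - 186 = 1*56 - 186 = 56 - 186 = -130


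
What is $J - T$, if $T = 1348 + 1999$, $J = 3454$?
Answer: $107$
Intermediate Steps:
$T = 3347$
$J - T = 3454 - 3347 = 107$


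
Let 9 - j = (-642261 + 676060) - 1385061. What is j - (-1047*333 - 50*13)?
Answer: 1700572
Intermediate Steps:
j = 1351271 (j = 9 - ((-642261 + 676060) - 1385061) = 9 - (33799 - 1385061) = 9 - 1*(-1351262) = 9 + 1351262 = 1351271)
j - (-1047*333 - 50*13) = 1351271 - (-1047*333 - 50*13) = 1351271 - (-348651 - 650) = 1351271 - 1*(-349301) = 1351271 + 349301 = 1700572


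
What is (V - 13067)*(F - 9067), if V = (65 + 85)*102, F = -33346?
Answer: -94708229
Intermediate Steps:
V = 15300 (V = 150*102 = 15300)
(V - 13067)*(F - 9067) = (15300 - 13067)*(-33346 - 9067) = 2233*(-42413) = -94708229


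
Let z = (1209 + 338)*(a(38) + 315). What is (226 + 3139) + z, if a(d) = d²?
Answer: 2724538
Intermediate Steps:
z = 2721173 (z = (1209 + 338)*(38² + 315) = 1547*(1444 + 315) = 1547*1759 = 2721173)
(226 + 3139) + z = (226 + 3139) + 2721173 = 3365 + 2721173 = 2724538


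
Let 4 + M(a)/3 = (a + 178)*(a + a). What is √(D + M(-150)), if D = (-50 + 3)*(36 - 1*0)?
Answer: 2*I*√6726 ≈ 164.02*I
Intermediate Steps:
M(a) = -12 + 6*a*(178 + a) (M(a) = -12 + 3*((a + 178)*(a + a)) = -12 + 3*((178 + a)*(2*a)) = -12 + 3*(2*a*(178 + a)) = -12 + 6*a*(178 + a))
D = -1692 (D = -47*(36 + 0) = -47*36 = -1692)
√(D + M(-150)) = √(-1692 + (-12 + 6*(-150)² + 1068*(-150))) = √(-1692 + (-12 + 6*22500 - 160200)) = √(-1692 + (-12 + 135000 - 160200)) = √(-1692 - 25212) = √(-26904) = 2*I*√6726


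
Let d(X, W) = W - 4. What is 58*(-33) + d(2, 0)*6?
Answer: -1938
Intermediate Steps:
d(X, W) = -4 + W
58*(-33) + d(2, 0)*6 = 58*(-33) + (-4 + 0)*6 = -1914 - 4*6 = -1914 - 24 = -1938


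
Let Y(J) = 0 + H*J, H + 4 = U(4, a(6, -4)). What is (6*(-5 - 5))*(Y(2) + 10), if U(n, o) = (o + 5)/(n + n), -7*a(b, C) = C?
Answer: -1425/7 ≈ -203.57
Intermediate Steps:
a(b, C) = -C/7
U(n, o) = (5 + o)/(2*n) (U(n, o) = (5 + o)/((2*n)) = (5 + o)*(1/(2*n)) = (5 + o)/(2*n))
H = -185/56 (H = -4 + (½)*(5 - ⅐*(-4))/4 = -4 + (½)*(¼)*(5 + 4/7) = -4 + (½)*(¼)*(39/7) = -4 + 39/56 = -185/56 ≈ -3.3036)
Y(J) = -185*J/56 (Y(J) = 0 - 185*J/56 = -185*J/56)
(6*(-5 - 5))*(Y(2) + 10) = (6*(-5 - 5))*(-185/56*2 + 10) = (6*(-10))*(-185/28 + 10) = -60*95/28 = -1425/7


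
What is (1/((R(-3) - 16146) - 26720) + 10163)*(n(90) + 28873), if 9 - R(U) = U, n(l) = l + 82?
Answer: 12649829463045/42854 ≈ 2.9518e+8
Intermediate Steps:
n(l) = 82 + l
R(U) = 9 - U
(1/((R(-3) - 16146) - 26720) + 10163)*(n(90) + 28873) = (1/(((9 - 1*(-3)) - 16146) - 26720) + 10163)*((82 + 90) + 28873) = (1/(((9 + 3) - 16146) - 26720) + 10163)*(172 + 28873) = (1/((12 - 16146) - 26720) + 10163)*29045 = (1/(-16134 - 26720) + 10163)*29045 = (1/(-42854) + 10163)*29045 = (-1/42854 + 10163)*29045 = (435525201/42854)*29045 = 12649829463045/42854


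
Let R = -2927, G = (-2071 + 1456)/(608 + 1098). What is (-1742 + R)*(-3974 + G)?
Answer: 31657029271/1706 ≈ 1.8556e+7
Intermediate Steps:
G = -615/1706 ≈ -0.36049
(-1742 + R)*(-3974 + G) = (-1742 - 2927)*(-3974 - 615/1706) = -4669*(-6780259/1706) = 31657029271/1706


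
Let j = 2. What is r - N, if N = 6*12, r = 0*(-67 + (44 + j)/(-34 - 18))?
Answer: -72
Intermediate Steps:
r = 0 (r = 0*(-67 + (44 + 2)/(-34 - 18)) = 0*(-67 + 46/(-52)) = 0*(-67 + 46*(-1/52)) = 0*(-67 - 23/26) = 0*(-1765/26) = 0)
N = 72
r - N = 0 - 1*72 = 0 - 72 = -72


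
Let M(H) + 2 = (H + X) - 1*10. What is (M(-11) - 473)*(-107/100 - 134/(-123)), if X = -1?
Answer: -118783/12300 ≈ -9.6572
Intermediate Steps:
M(H) = -13 + H (M(H) = -2 + ((H - 1) - 1*10) = -2 + ((-1 + H) - 10) = -2 + (-11 + H) = -13 + H)
(M(-11) - 473)*(-107/100 - 134/(-123)) = ((-13 - 11) - 473)*(-107/100 - 134/(-123)) = (-24 - 473)*(-107*1/100 - 134*(-1/123)) = -497*(-107/100 + 134/123) = -497*239/12300 = -118783/12300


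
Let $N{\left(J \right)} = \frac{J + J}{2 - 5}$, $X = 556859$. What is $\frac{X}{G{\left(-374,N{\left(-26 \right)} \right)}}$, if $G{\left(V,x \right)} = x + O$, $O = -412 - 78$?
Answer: $- \frac{1670577}{1418} \approx -1178.1$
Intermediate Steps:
$N{\left(J \right)} = - \frac{2 J}{3}$ ($N{\left(J \right)} = \frac{2 J}{-3} = 2 J \left(- \frac{1}{3}\right) = - \frac{2 J}{3}$)
$O = -490$
$G{\left(V,x \right)} = -490 + x$ ($G{\left(V,x \right)} = x - 490 = -490 + x$)
$\frac{X}{G{\left(-374,N{\left(-26 \right)} \right)}} = \frac{556859}{-490 - - \frac{52}{3}} = \frac{556859}{-490 + \frac{52}{3}} = \frac{556859}{- \frac{1418}{3}} = 556859 \left(- \frac{3}{1418}\right) = - \frac{1670577}{1418}$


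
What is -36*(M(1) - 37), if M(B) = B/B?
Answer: 1296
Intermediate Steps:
M(B) = 1
-36*(M(1) - 37) = -36*(1 - 37) = -36*(-36) = 1296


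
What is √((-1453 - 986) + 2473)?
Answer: √34 ≈ 5.8309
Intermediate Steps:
√((-1453 - 986) + 2473) = √(-2439 + 2473) = √34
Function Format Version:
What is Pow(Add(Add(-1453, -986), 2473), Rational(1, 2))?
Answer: Pow(34, Rational(1, 2)) ≈ 5.8309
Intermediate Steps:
Pow(Add(Add(-1453, -986), 2473), Rational(1, 2)) = Pow(Add(-2439, 2473), Rational(1, 2)) = Pow(34, Rational(1, 2))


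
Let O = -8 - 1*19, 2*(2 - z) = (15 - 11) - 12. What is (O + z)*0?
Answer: 0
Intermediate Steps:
z = 6 (z = 2 - ((15 - 11) - 12)/2 = 2 - (4 - 12)/2 = 2 - 1/2*(-8) = 2 + 4 = 6)
O = -27 (O = -8 - 19 = -27)
(O + z)*0 = (-27 + 6)*0 = -21*0 = 0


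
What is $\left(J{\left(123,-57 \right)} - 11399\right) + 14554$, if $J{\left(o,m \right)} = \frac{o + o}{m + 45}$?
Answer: $\frac{6269}{2} \approx 3134.5$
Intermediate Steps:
$J{\left(o,m \right)} = \frac{2 o}{45 + m}$
$\left(J{\left(123,-57 \right)} - 11399\right) + 14554 = \left(2 \cdot 123 \frac{1}{45 - 57} - 11399\right) + 14554 = \left(2 \cdot 123 \frac{1}{-12} + \left(\left(-2687 + 5191\right) - 13903\right)\right) + 14554 = \left(2 \cdot 123 \left(- \frac{1}{12}\right) + \left(2504 - 13903\right)\right) + 14554 = \left(- \frac{41}{2} - 11399\right) + 14554 = - \frac{22839}{2} + 14554 = \frac{6269}{2}$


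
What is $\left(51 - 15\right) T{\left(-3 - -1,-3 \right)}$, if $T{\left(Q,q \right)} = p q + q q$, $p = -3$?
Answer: $648$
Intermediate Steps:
$T{\left(Q,q \right)} = q^{2} - 3 q$ ($T{\left(Q,q \right)} = - 3 q + q q = - 3 q + q^{2} = q^{2} - 3 q$)
$\left(51 - 15\right) T{\left(-3 - -1,-3 \right)} = \left(51 - 15\right) \left(- 3 \left(-3 - 3\right)\right) = 36 \left(\left(-3\right) \left(-6\right)\right) = 36 \cdot 18 = 648$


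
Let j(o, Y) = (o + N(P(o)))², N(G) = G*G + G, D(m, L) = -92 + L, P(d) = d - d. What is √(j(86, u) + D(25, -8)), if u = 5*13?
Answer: 8*√114 ≈ 85.417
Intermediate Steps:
P(d) = 0
N(G) = G + G² (N(G) = G² + G = G + G²)
u = 65
j(o, Y) = o² (j(o, Y) = (o + 0*(1 + 0))² = (o + 0*1)² = (o + 0)² = o²)
√(j(86, u) + D(25, -8)) = √(86² + (-92 - 8)) = √(7396 - 100) = √7296 = 8*√114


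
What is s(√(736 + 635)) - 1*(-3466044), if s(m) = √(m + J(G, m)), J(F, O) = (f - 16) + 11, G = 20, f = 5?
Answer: 3466044 + 1371^(¼) ≈ 3.4660e+6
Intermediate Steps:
J(F, O) = 0 (J(F, O) = (5 - 16) + 11 = -11 + 11 = 0)
s(m) = √m (s(m) = √(m + 0) = √m)
s(√(736 + 635)) - 1*(-3466044) = √(√(736 + 635)) - 1*(-3466044) = √(√1371) + 3466044 = 1371^(¼) + 3466044 = 3466044 + 1371^(¼)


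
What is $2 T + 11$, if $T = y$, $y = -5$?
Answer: $1$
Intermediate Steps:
$T = -5$
$2 T + 11 = 2 \left(-5\right) + 11 = -10 + 11 = 1$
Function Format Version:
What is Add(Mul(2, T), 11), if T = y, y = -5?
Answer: 1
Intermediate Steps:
T = -5
Add(Mul(2, T), 11) = Add(Mul(2, -5), 11) = Add(-10, 11) = 1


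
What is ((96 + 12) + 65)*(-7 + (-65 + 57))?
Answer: -2595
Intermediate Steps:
((96 + 12) + 65)*(-7 + (-65 + 57)) = (108 + 65)*(-7 - 8) = 173*(-15) = -2595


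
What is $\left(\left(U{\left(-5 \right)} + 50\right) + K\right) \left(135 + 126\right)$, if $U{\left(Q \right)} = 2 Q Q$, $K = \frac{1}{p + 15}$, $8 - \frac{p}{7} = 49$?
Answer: $\frac{7098939}{272} \approx 26099.0$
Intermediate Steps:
$p = -287$ ($p = 56 - 343 = -287$)
$K = - \frac{1}{272}$ ($K = \frac{1}{-287 + 15} = \frac{1}{-272} = - \frac{1}{272} \approx -0.0036765$)
$U{\left(Q \right)} = 2 Q^{2}$
$\left(\left(U{\left(-5 \right)} + 50\right) + K\right) \left(135 + 126\right) = \left(\left(2 \left(-5\right)^{2} + 50\right) - \frac{1}{272}\right) \left(135 + 126\right) = \left(\left(2 \cdot 25 + 50\right) - \frac{1}{272}\right) 261 = \left(\left(50 + 50\right) - \frac{1}{272}\right) 261 = \left(100 - \frac{1}{272}\right) 261 = \frac{27199}{272} \cdot 261 = \frac{7098939}{272}$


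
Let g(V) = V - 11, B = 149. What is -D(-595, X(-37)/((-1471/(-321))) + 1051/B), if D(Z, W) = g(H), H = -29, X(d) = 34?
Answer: 40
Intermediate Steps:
g(V) = -11 + V
D(Z, W) = -40 (D(Z, W) = -11 - 29 = -40)
-D(-595, X(-37)/((-1471/(-321))) + 1051/B) = -1*(-40) = 40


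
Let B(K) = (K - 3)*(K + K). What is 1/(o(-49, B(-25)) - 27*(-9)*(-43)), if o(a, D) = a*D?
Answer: -1/79049 ≈ -1.2650e-5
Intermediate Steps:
B(K) = 2*K*(-3 + K) (B(K) = (-3 + K)*(2*K) = 2*K*(-3 + K))
o(a, D) = D*a
1/(o(-49, B(-25)) - 27*(-9)*(-43)) = 1/((2*(-25)*(-3 - 25))*(-49) - 27*(-9)*(-43)) = 1/((2*(-25)*(-28))*(-49) + 243*(-43)) = 1/(1400*(-49) - 10449) = 1/(-68600 - 10449) = 1/(-79049) = -1/79049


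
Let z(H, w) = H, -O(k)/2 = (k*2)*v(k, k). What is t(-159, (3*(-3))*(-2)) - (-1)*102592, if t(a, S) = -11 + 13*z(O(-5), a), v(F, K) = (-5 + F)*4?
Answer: 92181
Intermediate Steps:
v(F, K) = -20 + 4*F
O(k) = -4*k*(-20 + 4*k) (O(k) = -2*k*2*(-20 + 4*k) = -2*2*k*(-20 + 4*k) = -4*k*(-20 + 4*k))
t(a, S) = -10411 (t(a, S) = -11 + 13*(16*(-5)*(5 - 1*(-5))) = -11 + 13*(16*(-5)*(5 + 5)) = -11 + 13*(16*(-5)*10) = -11 + 13*(-800) = -11 - 10400 = -10411)
t(-159, (3*(-3))*(-2)) - (-1)*102592 = -10411 - (-1)*102592 = -10411 - 1*(-102592) = -10411 + 102592 = 92181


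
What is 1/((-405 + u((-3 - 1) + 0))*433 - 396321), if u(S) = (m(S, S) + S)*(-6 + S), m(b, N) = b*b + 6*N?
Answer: -1/519726 ≈ -1.9241e-6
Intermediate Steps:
m(b, N) = b**2 + 6*N
u(S) = (-6 + S)*(S**2 + 7*S) (u(S) = ((S**2 + 6*S) + S)*(-6 + S) = (S**2 + 7*S)*(-6 + S) = (-6 + S)*(S**2 + 7*S))
1/((-405 + u((-3 - 1) + 0))*433 - 396321) = 1/((-405 + ((-3 - 1) + 0)*(-42 + ((-3 - 1) + 0) + ((-3 - 1) + 0)**2))*433 - 396321) = 1/((-405 + (-4 + 0)*(-42 + (-4 + 0) + (-4 + 0)**2))*433 - 396321) = 1/((-405 - 4*(-42 - 4 + (-4)**2))*433 - 396321) = 1/((-405 - 4*(-42 - 4 + 16))*433 - 396321) = 1/((-405 - 4*(-30))*433 - 396321) = 1/((-405 + 120)*433 - 396321) = 1/(-285*433 - 396321) = 1/(-123405 - 396321) = 1/(-519726) = -1/519726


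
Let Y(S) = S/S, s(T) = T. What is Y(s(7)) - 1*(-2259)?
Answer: 2260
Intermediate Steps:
Y(S) = 1
Y(s(7)) - 1*(-2259) = 1 - 1*(-2259) = 1 + 2259 = 2260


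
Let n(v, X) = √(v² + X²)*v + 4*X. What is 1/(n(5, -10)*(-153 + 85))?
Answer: -2/5185 - √5/4148 ≈ -0.00092480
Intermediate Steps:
n(v, X) = 4*X + v*√(X² + v²) (n(v, X) = √(X² + v²)*v + 4*X = v*√(X² + v²) + 4*X = 4*X + v*√(X² + v²))
1/(n(5, -10)*(-153 + 85)) = 1/((4*(-10) + 5*√((-10)² + 5²))*(-153 + 85)) = 1/((-40 + 5*√(100 + 25))*(-68)) = 1/((-40 + 5*√125)*(-68)) = 1/((-40 + 5*(5*√5))*(-68)) = 1/((-40 + 25*√5)*(-68)) = 1/(2720 - 1700*√5)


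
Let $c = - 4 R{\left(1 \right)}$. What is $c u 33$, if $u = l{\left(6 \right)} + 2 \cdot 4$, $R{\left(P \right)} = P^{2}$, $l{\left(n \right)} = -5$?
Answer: $-396$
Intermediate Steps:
$u = 3$ ($u = -5 + 2 \cdot 4 = -5 + 8 = 3$)
$c = -4$ ($c = - 4 \cdot 1^{2} = \left(-4\right) 1 = -4$)
$c u 33 = \left(-4\right) 3 \cdot 33 = \left(-12\right) 33 = -396$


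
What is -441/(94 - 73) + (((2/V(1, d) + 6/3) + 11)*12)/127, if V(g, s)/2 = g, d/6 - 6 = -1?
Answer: -2499/127 ≈ -19.677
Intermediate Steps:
d = 30 (d = 36 + 6*(-1) = 36 - 6 = 30)
V(g, s) = 2*g
-441/(94 - 73) + (((2/V(1, d) + 6/3) + 11)*12)/127 = -441/(94 - 73) + (((2/((2*1)) + 6/3) + 11)*12)/127 = -441/21 + (((2/2 + 6*(⅓)) + 11)*12)*(1/127) = -441*1/21 + (((2*(½) + 2) + 11)*12)*(1/127) = -21 + (((1 + 2) + 11)*12)*(1/127) = -21 + ((3 + 11)*12)*(1/127) = -21 + (14*12)*(1/127) = -21 + 168*(1/127) = -21 + 168/127 = -2499/127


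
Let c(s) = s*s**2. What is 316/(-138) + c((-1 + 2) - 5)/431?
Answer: -72514/29739 ≈ -2.4383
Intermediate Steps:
c(s) = s**3
316/(-138) + c((-1 + 2) - 5)/431 = 316/(-138) + ((-1 + 2) - 5)**3/431 = 316*(-1/138) + (1 - 5)**3*(1/431) = -158/69 + (-4)**3*(1/431) = -158/69 - 64*1/431 = -158/69 - 64/431 = -72514/29739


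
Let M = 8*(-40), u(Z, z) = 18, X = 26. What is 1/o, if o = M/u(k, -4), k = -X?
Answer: -9/160 ≈ -0.056250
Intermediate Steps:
k = -26 (k = -1*26 = -26)
M = -320
o = -160/9 (o = -320/18 = -320*1/18 = -160/9 ≈ -17.778)
1/o = 1/(-160/9) = -9/160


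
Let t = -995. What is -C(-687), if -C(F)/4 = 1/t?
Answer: -4/995 ≈ -0.0040201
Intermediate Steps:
C(F) = 4/995 (C(F) = -4/(-995) = -4*(-1/995) = 4/995)
-C(-687) = -1*4/995 = -4/995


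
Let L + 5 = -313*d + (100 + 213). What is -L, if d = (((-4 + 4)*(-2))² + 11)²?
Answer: 37565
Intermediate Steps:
d = 121 (d = ((0*(-2))² + 11)² = (0² + 11)² = (0 + 11)² = 11² = 121)
L = -37565 (L = -5 + (-313*121 + (100 + 213)) = -5 + (-37873 + 313) = -5 - 37560 = -37565)
-L = -1*(-37565) = 37565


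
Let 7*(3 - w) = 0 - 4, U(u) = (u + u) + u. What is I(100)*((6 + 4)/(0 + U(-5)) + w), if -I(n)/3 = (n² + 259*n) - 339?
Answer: -2169221/7 ≈ -3.0989e+5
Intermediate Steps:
U(u) = 3*u (U(u) = 2*u + u = 3*u)
w = 25/7 (w = 3 - (0 - 4)/7 = 3 - ⅐*(-4) = 3 + 4/7 = 25/7 ≈ 3.5714)
I(n) = 1017 - 777*n - 3*n² (I(n) = -3*((n² + 259*n) - 339) = -3*(-339 + n² + 259*n) = 1017 - 777*n - 3*n²)
I(100)*((6 + 4)/(0 + U(-5)) + w) = (1017 - 777*100 - 3*100²)*((6 + 4)/(0 + 3*(-5)) + 25/7) = (1017 - 77700 - 3*10000)*(10/(0 - 15) + 25/7) = (1017 - 77700 - 30000)*(10/(-15) + 25/7) = -106683*(10*(-1/15) + 25/7) = -106683*(-⅔ + 25/7) = -106683*61/21 = -2169221/7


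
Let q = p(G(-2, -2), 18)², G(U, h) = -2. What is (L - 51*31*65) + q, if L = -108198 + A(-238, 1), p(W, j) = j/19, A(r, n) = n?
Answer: -76156958/361 ≈ -2.1096e+5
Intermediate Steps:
p(W, j) = j/19 (p(W, j) = j*(1/19) = j/19)
L = -108197 (L = -108198 + 1 = -108197)
q = 324/361 (q = ((1/19)*18)² = (18/19)² = 324/361 ≈ 0.89751)
(L - 51*31*65) + q = (-108197 - 51*31*65) + 324/361 = (-108197 - 1581*65) + 324/361 = (-108197 - 102765) + 324/361 = -210962 + 324/361 = -76156958/361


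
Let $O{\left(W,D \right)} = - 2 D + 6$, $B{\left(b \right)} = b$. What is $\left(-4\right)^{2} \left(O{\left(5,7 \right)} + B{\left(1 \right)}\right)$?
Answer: $-112$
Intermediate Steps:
$O{\left(W,D \right)} = 6 - 2 D$
$\left(-4\right)^{2} \left(O{\left(5,7 \right)} + B{\left(1 \right)}\right) = \left(-4\right)^{2} \left(\left(6 - 14\right) + 1\right) = 16 \left(\left(6 - 14\right) + 1\right) = 16 \left(-8 + 1\right) = 16 \left(-7\right) = -112$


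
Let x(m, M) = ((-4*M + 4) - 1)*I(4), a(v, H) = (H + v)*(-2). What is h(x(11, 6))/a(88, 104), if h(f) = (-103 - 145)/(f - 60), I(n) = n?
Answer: -31/6912 ≈ -0.0044850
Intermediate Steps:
a(v, H) = -2*H - 2*v
x(m, M) = 12 - 16*M (x(m, M) = ((-4*M + 4) - 1)*4 = ((4 - 4*M) - 1)*4 = (3 - 4*M)*4 = 12 - 16*M)
h(f) = -248/(-60 + f)
h(x(11, 6))/a(88, 104) = (-248/(-60 + (12 - 16*6)))/(-2*104 - 2*88) = (-248/(-60 + (12 - 96)))/(-208 - 176) = -248/(-60 - 84)/(-384) = -248/(-144)*(-1/384) = -248*(-1/144)*(-1/384) = (31/18)*(-1/384) = -31/6912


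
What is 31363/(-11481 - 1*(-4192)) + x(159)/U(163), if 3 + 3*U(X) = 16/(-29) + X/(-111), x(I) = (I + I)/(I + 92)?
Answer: -74798662847/14782675120 ≈ -5.0599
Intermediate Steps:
x(I) = 2*I/(92 + I) (x(I) = (2*I)/(92 + I) = 2*I/(92 + I))
U(X) = -103/87 - X/333 (U(X) = -1 + (16/(-29) + X/(-111))/3 = -1 + (16*(-1/29) + X*(-1/111))/3 = -1 + (-16/29 - X/111)/3 = -1 + (-16/87 - X/333) = -103/87 - X/333)
31363/(-11481 - 1*(-4192)) + x(159)/U(163) = 31363/(-11481 - 1*(-4192)) + (2*159/(92 + 159))/(-103/87 - 1/333*163) = 31363/(-11481 + 4192) + (2*159/251)/(-103/87 - 163/333) = 31363/(-7289) + (2*159*(1/251))/(-16160/9657) = 31363*(-1/7289) + (318/251)*(-9657/16160) = -31363/7289 - 1535463/2028080 = -74798662847/14782675120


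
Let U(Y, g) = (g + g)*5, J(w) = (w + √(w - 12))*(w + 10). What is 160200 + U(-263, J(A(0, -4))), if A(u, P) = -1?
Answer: 160110 + 90*I*√13 ≈ 1.6011e+5 + 324.5*I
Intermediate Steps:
J(w) = (10 + w)*(w + √(-12 + w)) (J(w) = (w + √(-12 + w))*(10 + w) = (10 + w)*(w + √(-12 + w)))
U(Y, g) = 10*g (U(Y, g) = (2*g)*5 = 10*g)
160200 + U(-263, J(A(0, -4))) = 160200 + 10*((-1)² + 10*(-1) + 10*√(-12 - 1) - √(-12 - 1)) = 160200 + 10*(1 - 10 + 10*√(-13) - √(-13)) = 160200 + 10*(1 - 10 + 10*(I*√13) - I*√13) = 160200 + 10*(1 - 10 + 10*I*√13 - I*√13) = 160200 + 10*(-9 + 9*I*√13) = 160200 + (-90 + 90*I*√13) = 160110 + 90*I*√13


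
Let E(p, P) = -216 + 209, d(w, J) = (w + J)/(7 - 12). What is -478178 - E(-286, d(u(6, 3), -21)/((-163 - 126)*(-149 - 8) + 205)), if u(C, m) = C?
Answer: -478171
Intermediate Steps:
d(w, J) = -J/5 - w/5 (d(w, J) = (J + w)/(-5) = (J + w)*(-⅕) = -J/5 - w/5)
E(p, P) = -7
-478178 - E(-286, d(u(6, 3), -21)/((-163 - 126)*(-149 - 8) + 205)) = -478178 - 1*(-7) = -478178 + 7 = -478171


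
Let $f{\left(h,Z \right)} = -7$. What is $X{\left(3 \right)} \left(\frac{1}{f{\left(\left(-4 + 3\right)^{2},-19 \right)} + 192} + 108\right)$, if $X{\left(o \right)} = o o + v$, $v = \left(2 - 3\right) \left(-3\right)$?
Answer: $\frac{239772}{185} \approx 1296.1$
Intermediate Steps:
$v = 3$ ($v = \left(-1\right) \left(-3\right) = 3$)
$X{\left(o \right)} = 3 + o^{2}$ ($X{\left(o \right)} = o o + 3 = o^{2} + 3 = 3 + o^{2}$)
$X{\left(3 \right)} \left(\frac{1}{f{\left(\left(-4 + 3\right)^{2},-19 \right)} + 192} + 108\right) = \left(3 + 3^{2}\right) \left(\frac{1}{-7 + 192} + 108\right) = \left(3 + 9\right) \left(\frac{1}{185} + 108\right) = 12 \left(\frac{1}{185} + 108\right) = 12 \cdot \frac{19981}{185} = \frac{239772}{185}$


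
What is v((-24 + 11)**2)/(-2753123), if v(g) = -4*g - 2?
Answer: 678/2753123 ≈ 0.00024627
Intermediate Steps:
v(g) = -2 - 4*g
v((-24 + 11)**2)/(-2753123) = (-2 - 4*(-24 + 11)**2)/(-2753123) = (-2 - 4*(-13)**2)*(-1/2753123) = (-2 - 4*169)*(-1/2753123) = (-2 - 676)*(-1/2753123) = -678*(-1/2753123) = 678/2753123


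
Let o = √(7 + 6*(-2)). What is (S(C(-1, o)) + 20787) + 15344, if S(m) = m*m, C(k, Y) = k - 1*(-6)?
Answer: 36156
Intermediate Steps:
o = I*√5 (o = √(7 - 12) = √(-5) = I*√5 ≈ 2.2361*I)
C(k, Y) = 6 + k (C(k, Y) = k + 6 = 6 + k)
S(m) = m²
(S(C(-1, o)) + 20787) + 15344 = ((6 - 1)² + 20787) + 15344 = (5² + 20787) + 15344 = (25 + 20787) + 15344 = 20812 + 15344 = 36156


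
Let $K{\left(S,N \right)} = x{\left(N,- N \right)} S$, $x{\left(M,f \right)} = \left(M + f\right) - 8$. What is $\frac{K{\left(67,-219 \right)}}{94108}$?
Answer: $- \frac{134}{23527} \approx -0.0056956$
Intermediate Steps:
$x{\left(M,f \right)} = -8 + M + f$
$K{\left(S,N \right)} = - 8 S$ ($K{\left(S,N \right)} = \left(-8 + N - N\right) S = - 8 S$)
$\frac{K{\left(67,-219 \right)}}{94108} = \frac{\left(-8\right) 67}{94108} = \left(-536\right) \frac{1}{94108} = - \frac{134}{23527}$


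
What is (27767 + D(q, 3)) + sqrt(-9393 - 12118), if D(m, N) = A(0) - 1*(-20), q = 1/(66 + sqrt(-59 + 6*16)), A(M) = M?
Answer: 27787 + 7*I*sqrt(439) ≈ 27787.0 + 146.67*I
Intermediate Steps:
q = 1/(66 + sqrt(37)) (q = 1/(66 + sqrt(-59 + 96)) = 1/(66 + sqrt(37)) ≈ 0.013873)
D(m, N) = 20 (D(m, N) = 0 - 1*(-20) = 0 + 20 = 20)
(27767 + D(q, 3)) + sqrt(-9393 - 12118) = (27767 + 20) + sqrt(-9393 - 12118) = 27787 + sqrt(-21511) = 27787 + 7*I*sqrt(439)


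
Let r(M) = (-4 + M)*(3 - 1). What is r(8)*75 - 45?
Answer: 555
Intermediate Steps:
r(M) = -8 + 2*M (r(M) = (-4 + M)*2 = -8 + 2*M)
r(8)*75 - 45 = (-8 + 2*8)*75 - 45 = (-8 + 16)*75 - 45 = 8*75 - 45 = 600 - 45 = 555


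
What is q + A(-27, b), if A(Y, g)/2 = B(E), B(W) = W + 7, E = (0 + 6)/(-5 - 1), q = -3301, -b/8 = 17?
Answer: -3289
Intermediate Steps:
b = -136 (b = -8*17 = -136)
E = -1 (E = 6/(-6) = 6*(-⅙) = -1)
B(W) = 7 + W
A(Y, g) = 12 (A(Y, g) = 2*(7 - 1) = 2*6 = 12)
q + A(-27, b) = -3301 + 12 = -3289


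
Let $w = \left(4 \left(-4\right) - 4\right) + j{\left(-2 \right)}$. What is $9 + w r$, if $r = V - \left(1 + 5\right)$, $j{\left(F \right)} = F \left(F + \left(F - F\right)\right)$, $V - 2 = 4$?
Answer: $9$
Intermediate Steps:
$V = 6$ ($V = 2 + 4 = 6$)
$j{\left(F \right)} = F^{2}$ ($j{\left(F \right)} = F \left(F + 0\right) = F F = F^{2}$)
$r = 0$ ($r = 6 - \left(1 + 5\right) = 6 - 6 = 0$)
$w = -16$ ($w = \left(4 \left(-4\right) - 4\right) + \left(-2\right)^{2} = \left(-16 - 4\right) + 4 = -20 + 4 = -16$)
$9 + w r = 9 - 0 = 9 + 0 = 9$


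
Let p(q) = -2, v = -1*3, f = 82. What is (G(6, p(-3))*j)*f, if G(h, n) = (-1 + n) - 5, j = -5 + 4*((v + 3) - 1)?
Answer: 5904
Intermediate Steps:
v = -3
j = -9 (j = -5 + 4*((-3 + 3) - 1) = -5 + 4*(0 - 1) = -5 + 4*(-1) = -5 - 4 = -9)
G(h, n) = -6 + n
(G(6, p(-3))*j)*f = ((-6 - 2)*(-9))*82 = -8*(-9)*82 = 72*82 = 5904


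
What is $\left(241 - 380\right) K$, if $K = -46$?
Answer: $6394$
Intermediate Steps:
$\left(241 - 380\right) K = \left(241 - 380\right) \left(-46\right) = \left(-139\right) \left(-46\right) = 6394$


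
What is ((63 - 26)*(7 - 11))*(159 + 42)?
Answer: -29748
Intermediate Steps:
((63 - 26)*(7 - 11))*(159 + 42) = (37*(-4))*201 = -148*201 = -29748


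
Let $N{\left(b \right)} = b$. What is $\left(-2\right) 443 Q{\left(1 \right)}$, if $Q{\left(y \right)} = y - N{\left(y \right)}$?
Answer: $0$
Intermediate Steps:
$Q{\left(y \right)} = 0$ ($Q{\left(y \right)} = y - y = 0$)
$\left(-2\right) 443 Q{\left(1 \right)} = \left(-2\right) 443 \cdot 0 = \left(-886\right) 0 = 0$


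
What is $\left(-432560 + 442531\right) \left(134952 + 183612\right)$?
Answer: $3176401644$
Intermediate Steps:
$\left(-432560 + 442531\right) \left(134952 + 183612\right) = 9971 \cdot 318564 = 3176401644$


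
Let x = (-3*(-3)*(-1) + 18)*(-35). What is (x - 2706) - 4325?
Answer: -7346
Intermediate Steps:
x = -315 (x = (9*(-1) + 18)*(-35) = (-9 + 18)*(-35) = 9*(-35) = -315)
(x - 2706) - 4325 = (-315 - 2706) - 4325 = -3021 - 4325 = -7346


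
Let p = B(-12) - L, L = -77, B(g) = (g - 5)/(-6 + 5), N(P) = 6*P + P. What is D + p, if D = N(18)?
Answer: 220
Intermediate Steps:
N(P) = 7*P
B(g) = 5 - g (B(g) = (-5 + g)/(-1) = (-5 + g)*(-1) = 5 - g)
D = 126 (D = 7*18 = 126)
p = 94 (p = (5 - 1*(-12)) - 1*(-77) = (5 + 12) + 77 = 17 + 77 = 94)
D + p = 126 + 94 = 220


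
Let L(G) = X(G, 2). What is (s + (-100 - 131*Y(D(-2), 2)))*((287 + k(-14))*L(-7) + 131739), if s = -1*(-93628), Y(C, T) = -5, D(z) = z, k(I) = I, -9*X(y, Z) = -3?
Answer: 12416144890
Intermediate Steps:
X(y, Z) = ⅓ (X(y, Z) = -⅑*(-3) = ⅓)
L(G) = ⅓
s = 93628
(s + (-100 - 131*Y(D(-2), 2)))*((287 + k(-14))*L(-7) + 131739) = (93628 + (-100 - 131*(-5)))*((287 - 14)*(⅓) + 131739) = (93628 + (-100 + 655))*(273*(⅓) + 131739) = (93628 + 555)*(91 + 131739) = 94183*131830 = 12416144890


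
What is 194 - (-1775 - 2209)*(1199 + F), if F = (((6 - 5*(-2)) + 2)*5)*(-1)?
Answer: 4418450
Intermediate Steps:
F = -90 (F = (((6 + 10) + 2)*5)*(-1) = ((16 + 2)*5)*(-1) = (18*5)*(-1) = 90*(-1) = -90)
194 - (-1775 - 2209)*(1199 + F) = 194 - (-1775 - 2209)*(1199 - 90) = 194 - (-3984)*1109 = 194 - 1*(-4418256) = 194 + 4418256 = 4418450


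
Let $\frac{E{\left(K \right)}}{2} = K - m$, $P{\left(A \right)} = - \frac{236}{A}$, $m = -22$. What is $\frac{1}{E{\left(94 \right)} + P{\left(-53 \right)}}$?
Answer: $\frac{53}{12532} \approx 0.0042292$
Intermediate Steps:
$E{\left(K \right)} = 44 + 2 K$ ($E{\left(K \right)} = 2 \left(K - -22\right) = 2 \left(K + 22\right) = 2 \left(22 + K\right) = 44 + 2 K$)
$\frac{1}{E{\left(94 \right)} + P{\left(-53 \right)}} = \frac{1}{\left(44 + 2 \cdot 94\right) - \frac{236}{-53}} = \frac{1}{\left(44 + 188\right) - - \frac{236}{53}} = \frac{1}{232 + \frac{236}{53}} = \frac{1}{\frac{12532}{53}} = \frac{53}{12532}$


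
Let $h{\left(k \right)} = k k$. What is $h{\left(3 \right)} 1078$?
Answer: $9702$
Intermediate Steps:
$h{\left(k \right)} = k^{2}$
$h{\left(3 \right)} 1078 = 3^{2} \cdot 1078 = 9 \cdot 1078 = 9702$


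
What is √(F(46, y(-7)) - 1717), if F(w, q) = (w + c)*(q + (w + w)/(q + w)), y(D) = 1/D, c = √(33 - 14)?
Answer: √(-8236371759 + 9408189*√19)/2247 ≈ 40.289*I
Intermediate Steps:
c = √19 ≈ 4.3589
y(D) = 1/D
F(w, q) = (q + 2*w/(q + w))*(w + √19) (F(w, q) = (w + √19)*(q + (w + w)/(q + w)) = (w + √19)*(q + (2*w)/(q + w)) = (w + √19)*(q + 2*w/(q + w)) = (q + 2*w/(q + w))*(w + √19))
√(F(46, y(-7)) - 1717) = √((2*46² + 46²/(-7) + 46*(1/(-7))² + √19*(1/(-7))² + 2*46*√19 + 46*√19/(-7))/(1/(-7) + 46) - 1717) = √((2*2116 - ⅐*2116 + 46*(-⅐)² + √19*(-⅐)² + 92*√19 - ⅐*46*√19)/(-⅐ + 46) - 1717) = √((4232 - 2116/7 + 46*(1/49) + √19*(1/49) + 92*√19 - 46*√19/7)/(321/7) - 1717) = √(7*(4232 - 2116/7 + 46/49 + √19/49 + 92*√19 - 46*√19/7)/321 - 1717) = √(7*(192602/49 + 4187*√19/49)/321 - 1717) = √((192602/2247 + 4187*√19/2247) - 1717) = √(-3665497/2247 + 4187*√19/2247)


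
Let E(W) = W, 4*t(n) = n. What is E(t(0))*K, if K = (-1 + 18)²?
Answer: 0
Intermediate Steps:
t(n) = n/4
K = 289 (K = 17² = 289)
E(t(0))*K = ((¼)*0)*289 = 0*289 = 0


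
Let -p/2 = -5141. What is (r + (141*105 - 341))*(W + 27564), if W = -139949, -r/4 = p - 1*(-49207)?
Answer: 25117148420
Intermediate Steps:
p = 10282 (p = -2*(-5141) = 10282)
r = -237956 (r = -4*(10282 - 1*(-49207)) = -4*(10282 + 49207) = -4*59489 = -237956)
(r + (141*105 - 341))*(W + 27564) = (-237956 + (141*105 - 341))*(-139949 + 27564) = (-237956 + (14805 - 341))*(-112385) = (-237956 + 14464)*(-112385) = -223492*(-112385) = 25117148420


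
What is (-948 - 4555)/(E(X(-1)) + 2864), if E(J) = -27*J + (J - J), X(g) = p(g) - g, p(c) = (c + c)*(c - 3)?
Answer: -5503/2621 ≈ -2.0996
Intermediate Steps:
p(c) = 2*c*(-3 + c) (p(c) = (2*c)*(-3 + c) = 2*c*(-3 + c))
X(g) = -g + 2*g*(-3 + g) (X(g) = 2*g*(-3 + g) - g = -g + 2*g*(-3 + g))
E(J) = -27*J (E(J) = -27*J + 0 = -27*J)
(-948 - 4555)/(E(X(-1)) + 2864) = (-948 - 4555)/(-(-27)*(-7 + 2*(-1)) + 2864) = -5503/(-(-27)*(-7 - 2) + 2864) = -5503/(-(-27)*(-9) + 2864) = -5503/(-27*9 + 2864) = -5503/(-243 + 2864) = -5503/2621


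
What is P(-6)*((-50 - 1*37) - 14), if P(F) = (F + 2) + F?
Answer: 1010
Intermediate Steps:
P(F) = 2 + 2*F (P(F) = (2 + F) + F = 2 + 2*F)
P(-6)*((-50 - 1*37) - 14) = (2 + 2*(-6))*((-50 - 1*37) - 14) = (2 - 12)*((-50 - 37) - 14) = -10*(-87 - 14) = -10*(-101) = 1010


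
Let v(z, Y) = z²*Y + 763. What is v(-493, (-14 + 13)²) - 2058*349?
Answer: -474430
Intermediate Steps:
v(z, Y) = 763 + Y*z² (v(z, Y) = Y*z² + 763 = 763 + Y*z²)
v(-493, (-14 + 13)²) - 2058*349 = (763 + (-14 + 13)²*(-493)²) - 2058*349 = (763 + (-1)²*243049) - 718242 = (763 + 1*243049) - 718242 = (763 + 243049) - 718242 = 243812 - 718242 = -474430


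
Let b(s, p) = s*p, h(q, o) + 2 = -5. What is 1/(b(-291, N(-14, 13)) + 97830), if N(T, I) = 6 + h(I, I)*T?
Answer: 1/67566 ≈ 1.4800e-5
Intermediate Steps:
h(q, o) = -7 (h(q, o) = -2 - 5 = -7)
N(T, I) = 6 - 7*T
b(s, p) = p*s
1/(b(-291, N(-14, 13)) + 97830) = 1/((6 - 7*(-14))*(-291) + 97830) = 1/((6 + 98)*(-291) + 97830) = 1/(104*(-291) + 97830) = 1/(-30264 + 97830) = 1/67566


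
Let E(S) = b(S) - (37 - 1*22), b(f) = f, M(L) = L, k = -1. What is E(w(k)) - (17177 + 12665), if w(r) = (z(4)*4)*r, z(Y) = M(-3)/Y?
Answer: -29854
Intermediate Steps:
z(Y) = -3/Y
w(r) = -3*r (w(r) = (-3/4*4)*r = -3*r)
E(S) = -15 + S (E(S) = S - (37 - 1*22) = S - (37 - 22) = S - 1*15 = S - 15 = -15 + S)
E(w(k)) - (17177 + 12665) = (-15 - 3*(-1)) - (17177 + 12665) = (-15 + 3) - 1*29842 = -12 - 29842 = -29854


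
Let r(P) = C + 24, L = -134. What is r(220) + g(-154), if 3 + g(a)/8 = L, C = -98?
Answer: -1170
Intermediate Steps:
r(P) = -74 (r(P) = -98 + 24 = -74)
g(a) = -1096 (g(a) = -24 + 8*(-134) = -24 - 1072 = -1096)
r(220) + g(-154) = -74 - 1096 = -1170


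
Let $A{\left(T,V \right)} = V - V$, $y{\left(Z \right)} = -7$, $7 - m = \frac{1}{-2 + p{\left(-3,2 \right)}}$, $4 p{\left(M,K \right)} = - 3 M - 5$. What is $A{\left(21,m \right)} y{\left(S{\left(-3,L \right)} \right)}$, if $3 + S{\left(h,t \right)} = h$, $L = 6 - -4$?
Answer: $0$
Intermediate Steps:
$p{\left(M,K \right)} = - \frac{5}{4} - \frac{3 M}{4}$ ($p{\left(M,K \right)} = \frac{- 3 M - 5}{4} = \frac{-5 - 3 M}{4} = - \frac{5}{4} - \frac{3 M}{4}$)
$L = 10$ ($L = 6 + 4 = 10$)
$S{\left(h,t \right)} = -3 + h$
$m = 8$ ($m = 7 - \frac{1}{-2 - -1} = 7 - \frac{1}{-2 + \left(- \frac{5}{4} + \frac{9}{4}\right)} = 7 - \frac{1}{-2 + 1} = 7 - \frac{1}{-1} = 7 - -1 = 7 + 1 = 8$)
$A{\left(T,V \right)} = 0$
$A{\left(21,m \right)} y{\left(S{\left(-3,L \right)} \right)} = 0 \left(-7\right) = 0$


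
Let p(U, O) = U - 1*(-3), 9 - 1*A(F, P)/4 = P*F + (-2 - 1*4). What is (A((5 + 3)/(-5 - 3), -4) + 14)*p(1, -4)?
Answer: 232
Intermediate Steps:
A(F, P) = 60 - 4*F*P (A(F, P) = 36 - 4*(P*F + (-2 - 1*4)) = 36 - 4*(F*P + (-2 - 4)) = 36 - 4*(F*P - 6) = 36 - 4*(-6 + F*P) = 36 + (24 - 4*F*P) = 60 - 4*F*P)
p(U, O) = 3 + U (p(U, O) = U + 3 = 3 + U)
(A((5 + 3)/(-5 - 3), -4) + 14)*p(1, -4) = ((60 - 4*(5 + 3)/(-5 - 3)*(-4)) + 14)*(3 + 1) = ((60 - 4*8/(-8)*(-4)) + 14)*4 = ((60 - 4*8*(-1/8)*(-4)) + 14)*4 = ((60 - 4*(-1)*(-4)) + 14)*4 = ((60 - 16) + 14)*4 = (44 + 14)*4 = 58*4 = 232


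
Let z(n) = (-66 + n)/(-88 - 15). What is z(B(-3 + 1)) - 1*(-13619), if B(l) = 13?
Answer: 1402810/103 ≈ 13620.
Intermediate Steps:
z(n) = 66/103 - n/103 (z(n) = (-66 + n)/(-103) = (-66 + n)*(-1/103) = 66/103 - n/103)
z(B(-3 + 1)) - 1*(-13619) = (66/103 - 1/103*13) - 1*(-13619) = (66/103 - 13/103) + 13619 = 53/103 + 13619 = 1402810/103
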